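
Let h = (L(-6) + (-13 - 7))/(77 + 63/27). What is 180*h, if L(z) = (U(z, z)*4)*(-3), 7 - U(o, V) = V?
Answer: -47520/119 ≈ -399.33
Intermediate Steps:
U(o, V) = 7 - V
L(z) = -84 + 12*z (L(z) = ((7 - z)*4)*(-3) = (28 - 4*z)*(-3) = -84 + 12*z)
h = -264/119 (h = ((-84 + 12*(-6)) + (-13 - 7))/(77 + 63/27) = ((-84 - 72) - 20)/(77 + 63*(1/27)) = (-156 - 20)/(77 + 7/3) = -176/238/3 = -176*3/238 = -264/119 ≈ -2.2185)
180*h = 180*(-264/119) = -47520/119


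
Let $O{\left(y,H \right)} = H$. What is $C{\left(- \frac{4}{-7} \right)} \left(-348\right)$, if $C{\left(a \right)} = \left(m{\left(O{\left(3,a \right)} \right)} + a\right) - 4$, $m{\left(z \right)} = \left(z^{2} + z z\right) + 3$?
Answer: $- \frac{3828}{49} \approx -78.122$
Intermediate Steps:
$m{\left(z \right)} = 3 + 2 z^{2}$ ($m{\left(z \right)} = \left(z^{2} + z^{2}\right) + 3 = 2 z^{2} + 3 = 3 + 2 z^{2}$)
$C{\left(a \right)} = -1 + a + 2 a^{2}$ ($C{\left(a \right)} = \left(\left(3 + 2 a^{2}\right) + a\right) - 4 = \left(3 + a + 2 a^{2}\right) - 4 = -1 + a + 2 a^{2}$)
$C{\left(- \frac{4}{-7} \right)} \left(-348\right) = \left(-1 - \frac{4}{-7} + 2 \left(- \frac{4}{-7}\right)^{2}\right) \left(-348\right) = \left(-1 - - \frac{4}{7} + 2 \left(\left(-4\right) \left(- \frac{1}{7}\right)\right)^{2}\right) \left(-348\right) = \left(-1 + \frac{4}{7} + 2 \left(\frac{4}{7}\right)^{2}\right) \left(-348\right) = \left(-1 + \frac{4}{7} + 2 \cdot \frac{16}{49}\right) \left(-348\right) = \left(-1 + \frac{4}{7} + \frac{32}{49}\right) \left(-348\right) = \frac{11}{49} \left(-348\right) = - \frac{3828}{49}$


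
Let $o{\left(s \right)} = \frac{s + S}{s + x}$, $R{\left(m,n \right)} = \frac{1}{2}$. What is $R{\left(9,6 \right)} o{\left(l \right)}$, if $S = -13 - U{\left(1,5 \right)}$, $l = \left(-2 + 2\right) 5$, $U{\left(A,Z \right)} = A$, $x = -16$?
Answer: $\frac{7}{16} \approx 0.4375$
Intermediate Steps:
$R{\left(m,n \right)} = \frac{1}{2}$
$l = 0$ ($l = 0 \cdot 5 = 0$)
$S = -14$ ($S = -13 - 1 = -14$)
$o{\left(s \right)} = \frac{-14 + s}{-16 + s}$ ($o{\left(s \right)} = \frac{s - 14}{s - 16} = \frac{-14 + s}{-16 + s}$)
$R{\left(9,6 \right)} o{\left(l \right)} = \frac{\frac{1}{-16 + 0} \left(-14 + 0\right)}{2} = \frac{\frac{1}{-16} \left(-14\right)}{2} = \frac{\left(- \frac{1}{16}\right) \left(-14\right)}{2} = \frac{1}{2} \cdot \frac{7}{8} = \frac{7}{16}$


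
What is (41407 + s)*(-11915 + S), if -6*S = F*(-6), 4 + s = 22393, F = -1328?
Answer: -844850428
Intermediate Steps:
s = 22389 (s = -4 + 22393 = 22389)
S = -1328 (S = -(-664)*(-6)/3 = -⅙*7968 = -1328)
(41407 + s)*(-11915 + S) = (41407 + 22389)*(-11915 - 1328) = 63796*(-13243) = -844850428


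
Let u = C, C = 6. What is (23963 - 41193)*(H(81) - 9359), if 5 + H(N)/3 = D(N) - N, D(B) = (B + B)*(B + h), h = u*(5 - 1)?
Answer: -713545990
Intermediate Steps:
u = 6
h = 24 (h = 6*(5 - 1) = 6*4 = 24)
D(B) = 2*B*(24 + B) (D(B) = (B + B)*(B + 24) = (2*B)*(24 + B) = 2*B*(24 + B))
H(N) = -15 - 3*N + 6*N*(24 + N) (H(N) = -15 + 3*(2*N*(24 + N) - N) = -15 + 3*(-N + 2*N*(24 + N)) = -15 + (-3*N + 6*N*(24 + N)) = -15 - 3*N + 6*N*(24 + N))
(23963 - 41193)*(H(81) - 9359) = (23963 - 41193)*((-15 + 6*81² + 141*81) - 9359) = -17230*((-15 + 6*6561 + 11421) - 9359) = -17230*((-15 + 39366 + 11421) - 9359) = -17230*(50772 - 9359) = -17230*41413 = -713545990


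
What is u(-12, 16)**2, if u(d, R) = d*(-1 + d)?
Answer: 24336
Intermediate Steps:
u(-12, 16)**2 = (-12*(-1 - 12))**2 = (-12*(-13))**2 = 156**2 = 24336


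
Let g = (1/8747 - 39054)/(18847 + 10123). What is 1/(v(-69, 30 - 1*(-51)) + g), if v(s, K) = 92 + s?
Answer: 253400590/5486608233 ≈ 0.046185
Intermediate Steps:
g = -341605337/253400590 (g = (1/8747 - 39054)/28970 = -341605337/8747*1/28970 = -341605337/253400590 ≈ -1.3481)
1/(v(-69, 30 - 1*(-51)) + g) = 1/((92 - 69) - 341605337/253400590) = 1/(23 - 341605337/253400590) = 1/(5486608233/253400590) = 253400590/5486608233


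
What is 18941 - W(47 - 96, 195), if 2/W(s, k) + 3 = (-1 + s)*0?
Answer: 56825/3 ≈ 18942.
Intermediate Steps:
W(s, k) = -⅔ (W(s, k) = 2/(-3 + (-1 + s)*0) = 2/(-3 + 0) = 2/(-3) = 2*(-⅓) = -⅔)
18941 - W(47 - 96, 195) = 18941 - 1*(-⅔) = 18941 + ⅔ = 56825/3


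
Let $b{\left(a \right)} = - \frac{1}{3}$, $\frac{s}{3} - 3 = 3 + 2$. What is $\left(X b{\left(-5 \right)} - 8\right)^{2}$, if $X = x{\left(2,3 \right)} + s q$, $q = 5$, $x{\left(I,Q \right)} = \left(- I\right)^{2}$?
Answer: $\frac{21904}{9} \approx 2433.8$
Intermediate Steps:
$x{\left(I,Q \right)} = I^{2}$
$s = 24$ ($s = 9 + 3 \left(3 + 2\right) = 9 + 3 \cdot 5 = 9 + 15 = 24$)
$b{\left(a \right)} = - \frac{1}{3}$ ($b{\left(a \right)} = \left(-1\right) \frac{1}{3} = - \frac{1}{3}$)
$X = 124$ ($X = 2^{2} + 24 \cdot 5 = 4 + 120 = 124$)
$\left(X b{\left(-5 \right)} - 8\right)^{2} = \left(124 \left(- \frac{1}{3}\right) - 8\right)^{2} = \left(- \frac{124}{3} - 8\right)^{2} = \left(- \frac{148}{3}\right)^{2} = \frac{21904}{9}$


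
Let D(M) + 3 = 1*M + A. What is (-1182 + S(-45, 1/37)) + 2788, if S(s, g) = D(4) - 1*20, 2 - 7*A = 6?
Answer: 11105/7 ≈ 1586.4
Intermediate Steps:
A = -4/7 (A = 2/7 - ⅐*6 = 2/7 - 6/7 = -4/7 ≈ -0.57143)
D(M) = -25/7 + M (D(M) = -3 + (1*M - 4/7) = -3 + (M - 4/7) = -3 + (-4/7 + M) = -25/7 + M)
S(s, g) = -137/7 (S(s, g) = (-25/7 + 4) - 1*20 = 3/7 - 20 = -137/7)
(-1182 + S(-45, 1/37)) + 2788 = (-1182 - 137/7) + 2788 = -8411/7 + 2788 = 11105/7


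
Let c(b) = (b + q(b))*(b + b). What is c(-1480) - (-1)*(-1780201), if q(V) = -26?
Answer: 2677559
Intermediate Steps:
c(b) = 2*b*(-26 + b) (c(b) = (b - 26)*(b + b) = (-26 + b)*(2*b) = 2*b*(-26 + b))
c(-1480) - (-1)*(-1780201) = 2*(-1480)*(-26 - 1480) - (-1)*(-1780201) = 2*(-1480)*(-1506) - 1*1780201 = 4457760 - 1780201 = 2677559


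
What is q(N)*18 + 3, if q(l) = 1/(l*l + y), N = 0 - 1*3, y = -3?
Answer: 6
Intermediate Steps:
N = -3 (N = 0 - 3 = -3)
q(l) = 1/(-3 + l²) (q(l) = 1/(l*l - 3) = 1/(l² - 3) = 1/(-3 + l²))
q(N)*18 + 3 = 18/(-3 + (-3)²) + 3 = 18/(-3 + 9) + 3 = 18/6 + 3 = (⅙)*18 + 3 = 3 + 3 = 6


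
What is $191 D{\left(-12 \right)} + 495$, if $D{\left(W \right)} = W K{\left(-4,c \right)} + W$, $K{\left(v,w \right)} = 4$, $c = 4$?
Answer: $-10965$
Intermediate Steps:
$D{\left(W \right)} = 5 W$ ($D{\left(W \right)} = W 4 + W = 4 W + W = 5 W$)
$191 D{\left(-12 \right)} + 495 = 191 \cdot 5 \left(-12\right) + 495 = 191 \left(-60\right) + 495 = -11460 + 495 = -10965$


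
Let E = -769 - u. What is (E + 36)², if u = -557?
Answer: 30976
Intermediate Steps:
E = -212 (E = -769 - 1*(-557) = -769 + 557 = -212)
(E + 36)² = (-212 + 36)² = (-176)² = 30976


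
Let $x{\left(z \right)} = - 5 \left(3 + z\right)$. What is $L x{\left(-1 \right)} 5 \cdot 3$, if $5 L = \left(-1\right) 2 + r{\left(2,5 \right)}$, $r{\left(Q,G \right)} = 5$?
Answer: $-90$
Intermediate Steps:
$L = \frac{3}{5}$ ($L = \frac{\left(-1\right) 2 + 5}{5} = \frac{-2 + 5}{5} = \frac{1}{5} \cdot 3 = \frac{3}{5} \approx 0.6$)
$x{\left(z \right)} = -15 - 5 z$
$L x{\left(-1 \right)} 5 \cdot 3 = \frac{3 \left(-15 - -5\right)}{5} \cdot 5 \cdot 3 = \frac{3 \left(-15 + 5\right)}{5} \cdot 15 = \frac{3}{5} \left(-10\right) 15 = \left(-6\right) 15 = -90$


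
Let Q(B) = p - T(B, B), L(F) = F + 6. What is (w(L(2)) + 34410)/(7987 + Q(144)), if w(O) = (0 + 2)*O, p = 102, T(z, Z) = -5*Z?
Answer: 34426/8809 ≈ 3.9080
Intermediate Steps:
L(F) = 6 + F
w(O) = 2*O
Q(B) = 102 + 5*B (Q(B) = 102 - (-5)*B = 102 + 5*B)
(w(L(2)) + 34410)/(7987 + Q(144)) = (2*(6 + 2) + 34410)/(7987 + (102 + 5*144)) = (2*8 + 34410)/(7987 + (102 + 720)) = (16 + 34410)/(7987 + 822) = 34426/8809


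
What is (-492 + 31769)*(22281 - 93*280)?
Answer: -117570243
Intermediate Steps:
(-492 + 31769)*(22281 - 93*280) = 31277*(22281 - 26040) = 31277*(-3759) = -117570243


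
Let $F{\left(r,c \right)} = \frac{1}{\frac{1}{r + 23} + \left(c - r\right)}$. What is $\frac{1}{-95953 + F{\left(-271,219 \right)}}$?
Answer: $- \frac{121519}{11660112359} \approx -1.0422 \cdot 10^{-5}$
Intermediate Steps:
$F{\left(r,c \right)} = \frac{1}{c + \frac{1}{23 + r} - r}$ ($F{\left(r,c \right)} = \frac{1}{\frac{1}{23 + r} + \left(c - r\right)} = \frac{1}{c + \frac{1}{23 + r} - r}$)
$\frac{1}{-95953 + F{\left(-271,219 \right)}} = \frac{1}{-95953 + \frac{23 - 271}{1 - \left(-271\right)^{2} - -6233 + 23 \cdot 219 + 219 \left(-271\right)}} = \frac{1}{-95953 + \frac{1}{1 - 73441 + 6233 + 5037 - 59349} \left(-248\right)} = \frac{1}{-95953 + \frac{1}{-121519} \left(-248\right)} = \frac{1}{-95953 - - \frac{248}{121519}} = \frac{1}{-95953 + \frac{248}{121519}} = \frac{1}{- \frac{11660112359}{121519}} = - \frac{121519}{11660112359}$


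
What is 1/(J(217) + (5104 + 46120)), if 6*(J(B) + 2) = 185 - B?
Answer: 3/153650 ≈ 1.9525e-5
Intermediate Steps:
J(B) = 173/6 - B/6 (J(B) = -2 + (185 - B)/6 = -2 + (185/6 - B/6) = 173/6 - B/6)
1/(J(217) + (5104 + 46120)) = 1/((173/6 - ⅙*217) + (5104 + 46120)) = 1/((173/6 - 217/6) + 51224) = 1/(-22/3 + 51224) = 1/(153650/3) = 3/153650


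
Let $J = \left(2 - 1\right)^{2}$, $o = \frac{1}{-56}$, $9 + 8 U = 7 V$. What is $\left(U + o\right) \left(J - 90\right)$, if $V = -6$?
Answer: $\frac{15931}{28} \approx 568.96$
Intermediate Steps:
$U = - \frac{51}{8}$ ($U = - \frac{9}{8} + \frac{7 \left(-6\right)}{8} = - \frac{9}{8} + \frac{1}{8} \left(-42\right) = - \frac{9}{8} - \frac{21}{4} = - \frac{51}{8} \approx -6.375$)
$o = - \frac{1}{56} \approx -0.017857$
$J = 1$ ($J = 1^{2} = 1$)
$\left(U + o\right) \left(J - 90\right) = \left(- \frac{51}{8} - \frac{1}{56}\right) \left(1 - 90\right) = \left(- \frac{179}{28}\right) \left(-89\right) = \frac{15931}{28}$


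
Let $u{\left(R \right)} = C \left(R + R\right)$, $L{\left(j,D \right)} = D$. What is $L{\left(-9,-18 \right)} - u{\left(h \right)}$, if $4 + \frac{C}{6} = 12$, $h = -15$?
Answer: $1422$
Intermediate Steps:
$C = 48$ ($C = -24 + 6 \cdot 12 = -24 + 72 = 48$)
$u{\left(R \right)} = 96 R$ ($u{\left(R \right)} = 48 \left(R + R\right) = 48 \cdot 2 R = 96 R$)
$L{\left(-9,-18 \right)} - u{\left(h \right)} = -18 - 96 \left(-15\right) = -18 - -1440 = -18 + 1440 = 1422$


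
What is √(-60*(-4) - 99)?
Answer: √141 ≈ 11.874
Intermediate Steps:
√(-60*(-4) - 99) = √(240 - 99) = √141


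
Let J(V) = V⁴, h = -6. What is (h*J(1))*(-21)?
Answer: 126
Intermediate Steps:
(h*J(1))*(-21) = -6*1⁴*(-21) = -6*1*(-21) = -6*(-21) = 126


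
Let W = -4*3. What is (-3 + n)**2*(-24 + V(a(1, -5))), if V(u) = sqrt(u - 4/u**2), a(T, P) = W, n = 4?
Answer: -24 + I*sqrt(433)/6 ≈ -24.0 + 3.4681*I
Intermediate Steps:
W = -12
a(T, P) = -12
V(u) = sqrt(u - 4/u**2)
(-3 + n)**2*(-24 + V(a(1, -5))) = (-3 + 4)**2*(-24 + sqrt(-12 - 4/(-12)**2)) = 1**2*(-24 + sqrt(-12 - 4*1/144)) = 1*(-24 + sqrt(-12 - 1/36)) = 1*(-24 + sqrt(-433/36)) = 1*(-24 + I*sqrt(433)/6) = -24 + I*sqrt(433)/6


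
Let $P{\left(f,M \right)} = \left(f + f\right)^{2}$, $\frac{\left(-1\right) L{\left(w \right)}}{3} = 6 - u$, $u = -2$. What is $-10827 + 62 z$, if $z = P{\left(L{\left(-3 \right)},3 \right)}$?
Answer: $132021$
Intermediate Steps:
$L{\left(w \right)} = -24$ ($L{\left(w \right)} = - 3 \left(6 - -2\right) = - 3 \left(6 + 2\right) = \left(-3\right) 8 = -24$)
$P{\left(f,M \right)} = 4 f^{2}$ ($P{\left(f,M \right)} = \left(2 f\right)^{2} = 4 f^{2}$)
$z = 2304$ ($z = 4 \left(-24\right)^{2} = 4 \cdot 576 = 2304$)
$-10827 + 62 z = -10827 + 62 \cdot 2304 = -10827 + 142848 = 132021$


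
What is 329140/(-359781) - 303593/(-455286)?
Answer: -4513982323/18200361374 ≈ -0.24802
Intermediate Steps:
329140/(-359781) - 303593/(-455286) = 329140*(-1/359781) - 303593*(-1/455286) = -329140/359781 + 303593/455286 = -4513982323/18200361374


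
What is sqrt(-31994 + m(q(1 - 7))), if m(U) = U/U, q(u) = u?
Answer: I*sqrt(31993) ≈ 178.87*I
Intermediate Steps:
m(U) = 1
sqrt(-31994 + m(q(1 - 7))) = sqrt(-31994 + 1) = sqrt(-31993) = I*sqrt(31993)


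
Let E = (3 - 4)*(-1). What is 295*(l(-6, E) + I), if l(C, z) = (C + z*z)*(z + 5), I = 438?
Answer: 120360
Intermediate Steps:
E = 1 (E = -1*(-1) = 1)
l(C, z) = (5 + z)*(C + z²) (l(C, z) = (C + z²)*(5 + z) = (5 + z)*(C + z²))
295*(l(-6, E) + I) = 295*((1³ + 5*(-6) + 5*1² - 6*1) + 438) = 295*((1 - 30 + 5*1 - 6) + 438) = 295*((1 - 30 + 5 - 6) + 438) = 295*(-30 + 438) = 295*408 = 120360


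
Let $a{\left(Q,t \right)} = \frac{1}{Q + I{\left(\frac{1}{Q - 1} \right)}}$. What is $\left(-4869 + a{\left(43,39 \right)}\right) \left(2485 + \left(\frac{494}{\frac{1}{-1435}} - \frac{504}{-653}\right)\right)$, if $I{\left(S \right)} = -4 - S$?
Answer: $\frac{3676652944252071}{1068961} \approx 3.4395 \cdot 10^{9}$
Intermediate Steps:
$a{\left(Q,t \right)} = \frac{1}{-4 + Q - \frac{1}{-1 + Q}}$ ($a{\left(Q,t \right)} = \frac{1}{Q - \left(4 + \frac{1}{Q - 1}\right)} = \frac{1}{Q - \left(4 + \frac{1}{-1 + Q}\right)} = \frac{1}{-4 + Q - \frac{1}{-1 + Q}}$)
$\left(-4869 + a{\left(43,39 \right)}\right) \left(2485 + \left(\frac{494}{\frac{1}{-1435}} - \frac{504}{-653}\right)\right) = \left(-4869 + \frac{1 - 43}{1 + \left(-1 + 43\right) \left(4 - 43\right)}\right) \left(2485 + \left(\frac{494}{\frac{1}{-1435}} - \frac{504}{-653}\right)\right) = \left(-4869 + \frac{1 - 43}{1 + 42 \left(4 - 43\right)}\right) \left(2485 + \left(\frac{494}{- \frac{1}{1435}} - - \frac{504}{653}\right)\right) = \left(-4869 + \frac{1}{1 + 42 \left(-39\right)} \left(-42\right)\right) \left(2485 + \left(494 \left(-1435\right) + \frac{504}{653}\right)\right) = \left(-4869 + \frac{1}{1 - 1638} \left(-42\right)\right) \left(2485 + \left(-708890 + \frac{504}{653}\right)\right) = \left(-4869 + \frac{1}{-1637} \left(-42\right)\right) \left(2485 - \frac{462904666}{653}\right) = \left(-4869 - - \frac{42}{1637}\right) \left(- \frac{461281961}{653}\right) = \left(-4869 + \frac{42}{1637}\right) \left(- \frac{461281961}{653}\right) = \left(- \frac{7970511}{1637}\right) \left(- \frac{461281961}{653}\right) = \frac{3676652944252071}{1068961}$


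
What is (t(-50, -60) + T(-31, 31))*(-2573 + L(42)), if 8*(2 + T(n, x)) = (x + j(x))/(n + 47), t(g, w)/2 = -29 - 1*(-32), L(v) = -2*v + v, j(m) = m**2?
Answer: -122905/4 ≈ -30726.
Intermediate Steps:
L(v) = -v
t(g, w) = 6 (t(g, w) = 2*(-29 - 1*(-32)) = 2*(-29 + 32) = 2*3 = 6)
T(n, x) = -2 + (x + x**2)/(8*(47 + n)) (T(n, x) = -2 + ((x + x**2)/(n + 47))/8 = -2 + ((x + x**2)/(47 + n))/8 = -2 + (x + x**2)/(8*(47 + n)))
(t(-50, -60) + T(-31, 31))*(-2573 + L(42)) = (6 + (-752 + 31 + 31**2 - 16*(-31))/(8*(47 - 31)))*(-2573 - 1*42) = (6 + (1/8)*(-752 + 31 + 961 + 496)/16)*(-2573 - 42) = (6 + (1/8)*(1/16)*736)*(-2615) = (6 + 23/4)*(-2615) = (47/4)*(-2615) = -122905/4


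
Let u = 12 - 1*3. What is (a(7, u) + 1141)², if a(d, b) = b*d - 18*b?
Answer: 1085764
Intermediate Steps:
u = 9 (u = 12 - 3 = 9)
a(d, b) = -18*b + b*d
(a(7, u) + 1141)² = (9*(-18 + 7) + 1141)² = (9*(-11) + 1141)² = (-99 + 1141)² = 1042² = 1085764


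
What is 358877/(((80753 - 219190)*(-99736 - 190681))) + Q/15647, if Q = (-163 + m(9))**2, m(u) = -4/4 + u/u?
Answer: 1068197866034720/629079157909163 ≈ 1.6980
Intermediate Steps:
m(u) = 0 (m(u) = -4*1/4 + 1 = -1 + 1 = 0)
Q = 26569 (Q = (-163 + 0)**2 = (-163)**2 = 26569)
358877/(((80753 - 219190)*(-99736 - 190681))) + Q/15647 = 358877/(((80753 - 219190)*(-99736 - 190681))) + 26569/15647 = 358877/((-138437*(-290417))) + 26569*(1/15647) = 358877/40204458229 + 26569/15647 = 1068197866034720/629079157909163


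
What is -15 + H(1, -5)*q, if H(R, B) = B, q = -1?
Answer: -10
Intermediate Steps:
-15 + H(1, -5)*q = -15 - 5*(-1) = -15 + 5 = -10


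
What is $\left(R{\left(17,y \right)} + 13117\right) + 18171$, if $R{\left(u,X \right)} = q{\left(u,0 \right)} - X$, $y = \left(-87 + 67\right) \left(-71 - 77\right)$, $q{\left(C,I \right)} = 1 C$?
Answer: $28345$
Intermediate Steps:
$q{\left(C,I \right)} = C$
$y = 2960$ ($y = \left(-20\right) \left(-148\right) = 2960$)
$R{\left(u,X \right)} = u - X$
$\left(R{\left(17,y \right)} + 13117\right) + 18171 = \left(\left(17 - 2960\right) + 13117\right) + 18171 = \left(-2943 + 13117\right) + 18171 = 10174 + 18171 = 28345$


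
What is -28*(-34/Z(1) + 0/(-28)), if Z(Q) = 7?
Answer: 136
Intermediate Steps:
-28*(-34/Z(1) + 0/(-28)) = -28*(-34/7 + 0/(-28)) = -28*(-34*1/7 + 0*(-1/28)) = -28*(-34/7 + 0) = -28*(-34/7) = 136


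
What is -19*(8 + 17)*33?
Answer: -15675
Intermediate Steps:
-19*(8 + 17)*33 = -19*25*33 = -475*33 = -15675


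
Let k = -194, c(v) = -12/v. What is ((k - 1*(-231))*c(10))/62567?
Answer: -6/8455 ≈ -0.00070964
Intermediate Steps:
((k - 1*(-231))*c(10))/62567 = ((-194 - 1*(-231))*(-12/10))/62567 = ((-194 + 231)*(-12*⅒))*(1/62567) = (37*(-6/5))*(1/62567) = -222/5*1/62567 = -6/8455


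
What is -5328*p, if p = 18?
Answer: -95904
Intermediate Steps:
-5328*p = -5328*18 = -95904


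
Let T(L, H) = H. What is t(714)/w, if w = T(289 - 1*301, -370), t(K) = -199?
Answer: 199/370 ≈ 0.53784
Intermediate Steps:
w = -370
t(714)/w = -199/(-370) = -199*(-1/370) = 199/370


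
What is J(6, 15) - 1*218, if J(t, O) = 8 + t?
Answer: -204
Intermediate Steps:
J(6, 15) - 1*218 = (8 + 6) - 1*218 = 14 - 218 = -204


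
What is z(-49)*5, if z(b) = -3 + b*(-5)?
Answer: 1210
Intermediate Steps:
z(b) = -3 - 5*b
z(-49)*5 = (-3 - 5*(-49))*5 = (-3 + 245)*5 = 242*5 = 1210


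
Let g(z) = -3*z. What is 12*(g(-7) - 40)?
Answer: -228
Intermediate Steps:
12*(g(-7) - 40) = 12*(-3*(-7) - 40) = 12*(21 - 40) = 12*(-19) = -228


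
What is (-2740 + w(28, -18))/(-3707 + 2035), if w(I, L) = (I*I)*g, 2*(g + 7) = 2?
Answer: 1861/418 ≈ 4.4522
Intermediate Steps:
g = -6 (g = -7 + (½)*2 = -7 + 1 = -6)
w(I, L) = -6*I² (w(I, L) = (I*I)*(-6) = I²*(-6) = -6*I²)
(-2740 + w(28, -18))/(-3707 + 2035) = (-2740 - 6*28²)/(-3707 + 2035) = (-2740 - 6*784)/(-1672) = (-2740 - 4704)*(-1/1672) = -7444*(-1/1672) = 1861/418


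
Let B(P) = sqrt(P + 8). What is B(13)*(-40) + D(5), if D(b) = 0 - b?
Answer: -5 - 40*sqrt(21) ≈ -188.30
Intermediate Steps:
D(b) = -b
B(P) = sqrt(8 + P)
B(13)*(-40) + D(5) = sqrt(8 + 13)*(-40) - 1*5 = sqrt(21)*(-40) - 5 = -40*sqrt(21) - 5 = -5 - 40*sqrt(21)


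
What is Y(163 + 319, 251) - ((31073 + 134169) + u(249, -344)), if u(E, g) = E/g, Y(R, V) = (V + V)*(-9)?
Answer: -58397191/344 ≈ -1.6976e+5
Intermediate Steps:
Y(R, V) = -18*V (Y(R, V) = (2*V)*(-9) = -18*V)
Y(163 + 319, 251) - ((31073 + 134169) + u(249, -344)) = -18*251 - ((31073 + 134169) + 249/(-344)) = -4518 - (165242 + 249*(-1/344)) = -4518 - (165242 - 249/344) = -4518 - 1*56842999/344 = -4518 - 56842999/344 = -58397191/344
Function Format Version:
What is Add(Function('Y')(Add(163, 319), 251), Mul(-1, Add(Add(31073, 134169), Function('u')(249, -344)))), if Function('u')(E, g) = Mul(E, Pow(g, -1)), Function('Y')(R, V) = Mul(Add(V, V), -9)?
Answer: Rational(-58397191, 344) ≈ -1.6976e+5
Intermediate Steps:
Function('Y')(R, V) = Mul(-18, V) (Function('Y')(R, V) = Mul(Mul(2, V), -9) = Mul(-18, V))
Add(Function('Y')(Add(163, 319), 251), Mul(-1, Add(Add(31073, 134169), Function('u')(249, -344)))) = Add(Mul(-18, 251), Mul(-1, Add(Add(31073, 134169), Mul(249, Pow(-344, -1))))) = Add(-4518, Mul(-1, Add(165242, Mul(249, Rational(-1, 344))))) = Add(-4518, Mul(-1, Add(165242, Rational(-249, 344)))) = Add(-4518, Mul(-1, Rational(56842999, 344))) = Add(-4518, Rational(-56842999, 344)) = Rational(-58397191, 344)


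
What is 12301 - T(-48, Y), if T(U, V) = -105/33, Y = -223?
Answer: 135346/11 ≈ 12304.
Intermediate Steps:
T(U, V) = -35/11 (T(U, V) = -105*1/33 = -35/11)
12301 - T(-48, Y) = 12301 - 1*(-35/11) = 12301 + 35/11 = 135346/11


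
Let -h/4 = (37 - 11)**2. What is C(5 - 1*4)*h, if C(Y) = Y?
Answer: -2704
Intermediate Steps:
h = -2704 (h = -4*(37 - 11)**2 = -4*26**2 = -4*676 = -2704)
C(5 - 1*4)*h = (5 - 1*4)*(-2704) = (5 - 4)*(-2704) = 1*(-2704) = -2704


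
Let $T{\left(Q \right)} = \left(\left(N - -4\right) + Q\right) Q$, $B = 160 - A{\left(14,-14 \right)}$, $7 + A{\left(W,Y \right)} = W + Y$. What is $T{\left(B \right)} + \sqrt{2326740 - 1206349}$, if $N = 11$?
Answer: $30394 + \sqrt{1120391} \approx 31453.0$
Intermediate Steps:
$A{\left(W,Y \right)} = -7 + W + Y$ ($A{\left(W,Y \right)} = -7 + \left(W + Y\right) = -7 + W + Y$)
$B = 167$ ($B = 160 - \left(-7 + 14 - 14\right) = 160 - -7 = 160 + 7 = 167$)
$T{\left(Q \right)} = Q \left(15 + Q\right)$ ($T{\left(Q \right)} = \left(\left(11 - -4\right) + Q\right) Q = \left(\left(11 + 4\right) + Q\right) Q = \left(15 + Q\right) Q = Q \left(15 + Q\right)$)
$T{\left(B \right)} + \sqrt{2326740 - 1206349} = 167 \left(15 + 167\right) + \sqrt{2326740 - 1206349} = 167 \cdot 182 + \sqrt{1120391} = 30394 + \sqrt{1120391}$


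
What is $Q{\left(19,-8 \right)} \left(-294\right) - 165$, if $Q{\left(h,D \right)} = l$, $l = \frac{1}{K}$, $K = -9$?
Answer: $- \frac{397}{3} \approx -132.33$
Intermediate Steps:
$l = - \frac{1}{9}$ ($l = \frac{1}{-9} = - \frac{1}{9} \approx -0.11111$)
$Q{\left(h,D \right)} = - \frac{1}{9}$
$Q{\left(19,-8 \right)} \left(-294\right) - 165 = \left(- \frac{1}{9}\right) \left(-294\right) - 165 = \frac{98}{3} - 165 = - \frac{397}{3}$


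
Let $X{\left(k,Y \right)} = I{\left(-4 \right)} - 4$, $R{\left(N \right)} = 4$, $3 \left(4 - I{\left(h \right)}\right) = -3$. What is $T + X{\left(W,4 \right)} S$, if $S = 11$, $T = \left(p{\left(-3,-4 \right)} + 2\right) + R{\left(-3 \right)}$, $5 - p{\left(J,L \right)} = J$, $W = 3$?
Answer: $25$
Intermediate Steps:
$I{\left(h \right)} = 5$ ($I{\left(h \right)} = 4 - -1 = 4 + 1 = 5$)
$p{\left(J,L \right)} = 5 - J$
$T = 14$ ($T = \left(\left(5 - -3\right) + 2\right) + 4 = \left(\left(5 + 3\right) + 2\right) + 4 = \left(8 + 2\right) + 4 = 10 + 4 = 14$)
$X{\left(k,Y \right)} = 1$ ($X{\left(k,Y \right)} = 5 - 4 = 1$)
$T + X{\left(W,4 \right)} S = 14 + 1 \cdot 11 = 14 + 11 = 25$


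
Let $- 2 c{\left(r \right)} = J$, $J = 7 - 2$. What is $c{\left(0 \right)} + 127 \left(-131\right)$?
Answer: $- \frac{33279}{2} \approx -16640.0$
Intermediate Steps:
$J = 5$
$c{\left(r \right)} = - \frac{5}{2}$ ($c{\left(r \right)} = \left(- \frac{1}{2}\right) 5 = - \frac{5}{2}$)
$c{\left(0 \right)} + 127 \left(-131\right) = - \frac{5}{2} + 127 \left(-131\right) = - \frac{5}{2} - 16637 = - \frac{33279}{2}$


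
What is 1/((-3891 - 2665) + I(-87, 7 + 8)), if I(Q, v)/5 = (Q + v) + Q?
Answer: -1/7351 ≈ -0.00013604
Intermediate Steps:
I(Q, v) = 5*v + 10*Q (I(Q, v) = 5*((Q + v) + Q) = 5*(v + 2*Q) = 5*v + 10*Q)
1/((-3891 - 2665) + I(-87, 7 + 8)) = 1/((-3891 - 2665) + (5*(7 + 8) + 10*(-87))) = 1/(-6556 + (5*15 - 870)) = 1/(-6556 + (75 - 870)) = 1/(-6556 - 795) = 1/(-7351) = -1/7351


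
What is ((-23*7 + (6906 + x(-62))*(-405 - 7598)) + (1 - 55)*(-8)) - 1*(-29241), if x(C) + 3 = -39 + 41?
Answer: -55231203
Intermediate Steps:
x(C) = -1 (x(C) = -3 + (-39 + 41) = -3 + 2 = -1)
((-23*7 + (6906 + x(-62))*(-405 - 7598)) + (1 - 55)*(-8)) - 1*(-29241) = ((-23*7 + (6906 - 1)*(-405 - 7598)) + (1 - 55)*(-8)) - 1*(-29241) = ((-161 + 6905*(-8003)) - 54*(-8)) + 29241 = ((-161 - 55260715) + 432) + 29241 = (-55260876 + 432) + 29241 = -55260444 + 29241 = -55231203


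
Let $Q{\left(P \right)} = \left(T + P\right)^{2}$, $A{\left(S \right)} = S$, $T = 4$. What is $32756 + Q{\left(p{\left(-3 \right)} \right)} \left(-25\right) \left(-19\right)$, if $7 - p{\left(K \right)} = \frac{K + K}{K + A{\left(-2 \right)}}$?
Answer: $78375$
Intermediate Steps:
$p{\left(K \right)} = 7 - \frac{2 K}{-2 + K}$ ($p{\left(K \right)} = 7 - \frac{K + K}{K - 2} = 7 - \frac{2 K}{-2 + K}$)
$Q{\left(P \right)} = \left(4 + P\right)^{2}$
$32756 + Q{\left(p{\left(-3 \right)} \right)} \left(-25\right) \left(-19\right) = 32756 + \left(4 + \frac{-14 + 5 \left(-3\right)}{-2 - 3}\right)^{2} \left(-25\right) \left(-19\right) = 32756 + \left(4 + \frac{-14 - 15}{-5}\right)^{2} \left(-25\right) \left(-19\right) = 32756 + \left(4 - - \frac{29}{5}\right)^{2} \left(-25\right) \left(-19\right) = 32756 + \left(4 + \frac{29}{5}\right)^{2} \left(-25\right) \left(-19\right) = 32756 + \left(\frac{49}{5}\right)^{2} \left(-25\right) \left(-19\right) = 32756 + \frac{2401}{25} \left(-25\right) \left(-19\right) = 32756 - -45619 = 32756 + 45619 = 78375$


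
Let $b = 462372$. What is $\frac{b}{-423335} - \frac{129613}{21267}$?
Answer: $- \frac{64702984679}{9003065445} \approx -7.1868$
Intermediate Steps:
$\frac{b}{-423335} - \frac{129613}{21267} = \frac{462372}{-423335} - \frac{129613}{21267} = 462372 \left(- \frac{1}{423335}\right) - \frac{129613}{21267} = - \frac{462372}{423335} - \frac{129613}{21267} = - \frac{64702984679}{9003065445}$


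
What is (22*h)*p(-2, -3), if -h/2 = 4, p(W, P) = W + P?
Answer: 880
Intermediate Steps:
p(W, P) = P + W
h = -8 (h = -2*4 = -8)
(22*h)*p(-2, -3) = (22*(-8))*(-3 - 2) = -176*(-5) = 880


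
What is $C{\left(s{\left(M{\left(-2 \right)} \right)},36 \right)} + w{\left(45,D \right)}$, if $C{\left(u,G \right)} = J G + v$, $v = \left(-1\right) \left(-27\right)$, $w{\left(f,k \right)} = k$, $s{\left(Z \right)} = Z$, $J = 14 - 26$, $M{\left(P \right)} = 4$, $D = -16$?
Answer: $-421$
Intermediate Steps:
$J = -12$ ($J = 14 - 26 = -12$)
$v = 27$
$C{\left(u,G \right)} = 27 - 12 G$ ($C{\left(u,G \right)} = - 12 G + 27 = 27 - 12 G$)
$C{\left(s{\left(M{\left(-2 \right)} \right)},36 \right)} + w{\left(45,D \right)} = \left(27 - 432\right) - 16 = -405 - 16 = -421$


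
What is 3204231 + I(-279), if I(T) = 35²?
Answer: 3205456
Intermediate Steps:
I(T) = 1225
3204231 + I(-279) = 3204231 + 1225 = 3205456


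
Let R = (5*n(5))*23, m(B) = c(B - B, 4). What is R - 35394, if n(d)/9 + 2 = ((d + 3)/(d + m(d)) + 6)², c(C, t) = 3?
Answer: 13251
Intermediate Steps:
m(B) = 3
n(d) = 423 (n(d) = -18 + 9*((d + 3)/(d + 3) + 6)² = -18 + 9*((3 + d)/(3 + d) + 6)² = -18 + 9*(1 + 6)² = -18 + 9*7² = -18 + 9*49 = -18 + 441 = 423)
R = 48645 (R = (5*423)*23 = 2115*23 = 48645)
R - 35394 = 48645 - 35394 = 13251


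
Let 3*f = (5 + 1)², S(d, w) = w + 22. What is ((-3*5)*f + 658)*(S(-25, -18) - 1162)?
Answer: -553524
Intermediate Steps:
S(d, w) = 22 + w
f = 12 (f = (5 + 1)²/3 = (⅓)*6² = (⅓)*36 = 12)
((-3*5)*f + 658)*(S(-25, -18) - 1162) = (-3*5*12 + 658)*((22 - 18) - 1162) = (-15*12 + 658)*(4 - 1162) = (-180 + 658)*(-1158) = 478*(-1158) = -553524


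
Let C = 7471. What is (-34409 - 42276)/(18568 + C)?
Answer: -76685/26039 ≈ -2.9450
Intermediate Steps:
(-34409 - 42276)/(18568 + C) = (-34409 - 42276)/(18568 + 7471) = -76685/26039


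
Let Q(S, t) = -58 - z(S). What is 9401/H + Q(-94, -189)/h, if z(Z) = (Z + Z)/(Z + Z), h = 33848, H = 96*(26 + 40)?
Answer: 39728903/26807616 ≈ 1.4820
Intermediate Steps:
H = 6336 (H = 96*66 = 6336)
z(Z) = 1 (z(Z) = (2*Z)/((2*Z)) = (2*Z)*(1/(2*Z)) = 1)
Q(S, t) = -59 (Q(S, t) = -58 - 1*1 = -58 - 1 = -59)
9401/H + Q(-94, -189)/h = 9401/6336 - 59/33848 = 39728903/26807616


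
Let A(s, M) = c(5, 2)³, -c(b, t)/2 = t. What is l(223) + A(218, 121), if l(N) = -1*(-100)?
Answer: 36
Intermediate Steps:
c(b, t) = -2*t
A(s, M) = -64 (A(s, M) = (-2*2)³ = (-4)³ = -64)
l(N) = 100
l(223) + A(218, 121) = 100 - 64 = 36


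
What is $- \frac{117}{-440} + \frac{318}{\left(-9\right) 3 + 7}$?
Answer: $- \frac{6879}{440} \approx -15.634$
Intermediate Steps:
$- \frac{117}{-440} + \frac{318}{\left(-9\right) 3 + 7} = \left(-117\right) \left(- \frac{1}{440}\right) + \frac{318}{-27 + 7} = \frac{117}{440} + \frac{318}{-20} = \frac{117}{440} + 318 \left(- \frac{1}{20}\right) = \frac{117}{440} - \frac{159}{10} = - \frac{6879}{440}$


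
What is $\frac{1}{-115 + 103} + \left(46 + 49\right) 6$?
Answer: $\frac{6839}{12} \approx 569.92$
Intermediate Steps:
$\frac{1}{-115 + 103} + \left(46 + 49\right) 6 = \frac{1}{-12} + 95 \cdot 6 = - \frac{1}{12} + 570 = \frac{6839}{12}$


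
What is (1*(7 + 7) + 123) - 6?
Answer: 131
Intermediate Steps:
(1*(7 + 7) + 123) - 6 = (1*14 + 123) - 6 = (14 + 123) - 6 = 137 - 6 = 131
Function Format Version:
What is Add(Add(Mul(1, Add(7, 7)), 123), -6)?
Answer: 131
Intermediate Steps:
Add(Add(Mul(1, Add(7, 7)), 123), -6) = Add(Add(Mul(1, 14), 123), -6) = Add(Add(14, 123), -6) = Add(137, -6) = 131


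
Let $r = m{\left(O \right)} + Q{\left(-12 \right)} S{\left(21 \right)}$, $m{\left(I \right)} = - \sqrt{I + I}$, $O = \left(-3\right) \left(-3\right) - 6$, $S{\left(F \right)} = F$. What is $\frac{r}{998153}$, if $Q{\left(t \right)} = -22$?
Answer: $- \frac{462}{998153} - \frac{\sqrt{6}}{998153} \approx -0.00046531$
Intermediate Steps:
$O = 3$ ($O = 9 - 6 = 3$)
$m{\left(I \right)} = - \sqrt{2} \sqrt{I}$ ($m{\left(I \right)} = - \sqrt{2 I} = - \sqrt{2} \sqrt{I}$)
$r = -462 - \sqrt{6}$ ($r = - \sqrt{2} \sqrt{3} - 462 = - \sqrt{6} - 462 = -462 - \sqrt{6} \approx -464.45$)
$\frac{r}{998153} = \frac{-462 - \sqrt{6}}{998153} = \left(-462 - \sqrt{6}\right) \frac{1}{998153} = - \frac{462}{998153} - \frac{\sqrt{6}}{998153}$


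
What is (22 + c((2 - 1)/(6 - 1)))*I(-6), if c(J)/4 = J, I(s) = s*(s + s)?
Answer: 8208/5 ≈ 1641.6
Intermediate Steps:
I(s) = 2*s² (I(s) = s*(2*s) = 2*s²)
c(J) = 4*J
(22 + c((2 - 1)/(6 - 1)))*I(-6) = (22 + 4*((2 - 1)/(6 - 1)))*(2*(-6)²) = (22 + 4*(1/5))*(2*36) = (22 + 4*(1*(⅕)))*72 = (22 + 4*(⅕))*72 = (22 + ⅘)*72 = (114/5)*72 = 8208/5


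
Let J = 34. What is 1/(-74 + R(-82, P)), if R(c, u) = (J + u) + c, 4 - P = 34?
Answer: -1/152 ≈ -0.0065789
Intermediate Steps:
P = -30 (P = 4 - 1*34 = 4 - 34 = -30)
R(c, u) = 34 + c + u (R(c, u) = (34 + u) + c = 34 + c + u)
1/(-74 + R(-82, P)) = 1/(-74 + (34 - 82 - 30)) = 1/(-74 - 78) = 1/(-152) = -1/152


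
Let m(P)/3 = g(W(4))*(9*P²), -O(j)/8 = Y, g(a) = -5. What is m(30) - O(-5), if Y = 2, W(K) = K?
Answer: -121484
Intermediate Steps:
O(j) = -16 (O(j) = -8*2 = -16)
m(P) = -135*P² (m(P) = 3*(-45*P²) = -135*P²)
m(30) - O(-5) = -135*30² - 1*(-16) = -135*900 + 16 = -121500 + 16 = -121484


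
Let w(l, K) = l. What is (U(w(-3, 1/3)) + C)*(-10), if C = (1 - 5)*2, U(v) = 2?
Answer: 60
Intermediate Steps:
C = -8 (C = -4*2 = -8)
(U(w(-3, 1/3)) + C)*(-10) = (2 - 8)*(-10) = -6*(-10) = 60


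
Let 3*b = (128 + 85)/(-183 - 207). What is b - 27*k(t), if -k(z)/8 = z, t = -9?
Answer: -758231/390 ≈ -1944.2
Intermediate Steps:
k(z) = -8*z
b = -71/390 (b = ((128 + 85)/(-183 - 207))/3 = (213/(-390))/3 = (213*(-1/390))/3 = (1/3)*(-71/130) = -71/390 ≈ -0.18205)
b - 27*k(t) = -71/390 - (-216)*(-9) = -71/390 - 27*72 = -71/390 - 1944 = -758231/390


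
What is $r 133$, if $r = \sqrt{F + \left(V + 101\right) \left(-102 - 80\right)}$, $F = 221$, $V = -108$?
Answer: $133 \sqrt{1495} \approx 5142.5$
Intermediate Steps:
$r = \sqrt{1495}$ ($r = \sqrt{221 + \left(-108 + 101\right) \left(-102 - 80\right)} = \sqrt{221 - -1274} = \sqrt{221 + 1274} = \sqrt{1495} \approx 38.665$)
$r 133 = \sqrt{1495} \cdot 133 = 133 \sqrt{1495}$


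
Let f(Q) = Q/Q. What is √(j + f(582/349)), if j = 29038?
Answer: √29039 ≈ 170.41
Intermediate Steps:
f(Q) = 1
√(j + f(582/349)) = √(29038 + 1) = √29039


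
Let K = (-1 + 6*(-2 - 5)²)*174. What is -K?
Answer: -50982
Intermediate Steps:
K = 50982 (K = (-1 + 6*(-7)²)*174 = (-1 + 6*49)*174 = (-1 + 294)*174 = 293*174 = 50982)
-K = -1*50982 = -50982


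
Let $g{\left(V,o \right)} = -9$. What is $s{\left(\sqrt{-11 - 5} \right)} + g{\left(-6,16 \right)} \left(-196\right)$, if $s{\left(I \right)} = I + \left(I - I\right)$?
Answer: $1764 + 4 i \approx 1764.0 + 4.0 i$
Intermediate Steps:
$s{\left(I \right)} = I$ ($s{\left(I \right)} = I + 0 = I$)
$s{\left(\sqrt{-11 - 5} \right)} + g{\left(-6,16 \right)} \left(-196\right) = \sqrt{-11 - 5} - -1764 = \sqrt{-16} + 1764 = 4 i + 1764 = 1764 + 4 i$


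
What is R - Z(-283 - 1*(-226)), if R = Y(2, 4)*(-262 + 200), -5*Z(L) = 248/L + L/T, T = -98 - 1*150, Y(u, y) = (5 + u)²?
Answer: -42956819/14136 ≈ -3038.8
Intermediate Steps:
T = -248 (T = -98 - 150 = -248)
Z(L) = -248/(5*L) + L/1240 (Z(L) = -(248/L + L/(-248))/5 = -(248/L + L*(-1/248))/5 = -(248/L - L/248)/5 = -248/(5*L) + L/1240)
R = -3038 (R = (5 + 2)²*(-262 + 200) = 7²*(-62) = 49*(-62) = -3038)
R - Z(-283 - 1*(-226)) = -3038 - (-61504 + (-283 - 1*(-226))²)/(1240*(-283 - 1*(-226))) = -3038 - (-61504 + (-283 + 226)²)/(1240*(-283 + 226)) = -3038 - (-61504 + (-57)²)/(1240*(-57)) = -3038 - (-1)*(-61504 + 3249)/(1240*57) = -3038 - (-1)*(-58255)/(1240*57) = -3038 - 1*11651/14136 = -3038 - 11651/14136 = -42956819/14136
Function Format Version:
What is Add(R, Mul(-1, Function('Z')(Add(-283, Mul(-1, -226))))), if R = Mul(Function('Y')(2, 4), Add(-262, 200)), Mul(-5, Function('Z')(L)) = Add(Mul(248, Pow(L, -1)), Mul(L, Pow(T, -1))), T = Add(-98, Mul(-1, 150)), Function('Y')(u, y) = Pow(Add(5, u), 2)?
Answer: Rational(-42956819, 14136) ≈ -3038.8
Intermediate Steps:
T = -248 (T = Add(-98, -150) = -248)
Function('Z')(L) = Add(Mul(Rational(-248, 5), Pow(L, -1)), Mul(Rational(1, 1240), L)) (Function('Z')(L) = Mul(Rational(-1, 5), Add(Mul(248, Pow(L, -1)), Mul(L, Pow(-248, -1)))) = Mul(Rational(-1, 5), Add(Mul(248, Pow(L, -1)), Mul(L, Rational(-1, 248)))) = Mul(Rational(-1, 5), Add(Mul(248, Pow(L, -1)), Mul(Rational(-1, 248), L))) = Add(Mul(Rational(-248, 5), Pow(L, -1)), Mul(Rational(1, 1240), L)))
R = -3038 (R = Mul(Pow(Add(5, 2), 2), Add(-262, 200)) = Mul(Pow(7, 2), -62) = Mul(49, -62) = -3038)
Add(R, Mul(-1, Function('Z')(Add(-283, Mul(-1, -226))))) = Add(-3038, Mul(-1, Mul(Rational(1, 1240), Pow(Add(-283, Mul(-1, -226)), -1), Add(-61504, Pow(Add(-283, Mul(-1, -226)), 2))))) = Add(-3038, Mul(-1, Mul(Rational(1, 1240), Pow(Add(-283, 226), -1), Add(-61504, Pow(Add(-283, 226), 2))))) = Add(-3038, Mul(-1, Mul(Rational(1, 1240), Pow(-57, -1), Add(-61504, Pow(-57, 2))))) = Add(-3038, Mul(-1, Mul(Rational(1, 1240), Rational(-1, 57), Add(-61504, 3249)))) = Add(-3038, Mul(-1, Mul(Rational(1, 1240), Rational(-1, 57), -58255))) = Add(-3038, Mul(-1, Rational(11651, 14136))) = Add(-3038, Rational(-11651, 14136)) = Rational(-42956819, 14136)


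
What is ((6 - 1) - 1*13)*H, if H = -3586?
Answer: 28688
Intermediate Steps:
((6 - 1) - 1*13)*H = ((6 - 1) - 1*13)*(-3586) = (5 - 13)*(-3586) = -8*(-3586) = 28688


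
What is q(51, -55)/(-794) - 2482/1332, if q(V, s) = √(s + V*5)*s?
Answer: -1241/666 + 275*√2/397 ≈ -0.88374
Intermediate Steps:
q(V, s) = s*√(s + 5*V) (q(V, s) = √(s + 5*V)*s = s*√(s + 5*V))
q(51, -55)/(-794) - 2482/1332 = -55*√(-55 + 5*51)/(-794) - 2482/1332 = -55*√(-55 + 255)*(-1/794) - 2482*1/1332 = -550*√2*(-1/794) - 1241/666 = 275*√2/397 - 1241/666 = -1241/666 + 275*√2/397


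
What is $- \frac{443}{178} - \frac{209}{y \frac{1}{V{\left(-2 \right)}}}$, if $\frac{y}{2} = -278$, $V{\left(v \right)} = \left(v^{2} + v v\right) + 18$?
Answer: $\frac{90118}{12371} \approx 7.2846$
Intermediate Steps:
$V{\left(v \right)} = 18 + 2 v^{2}$ ($V{\left(v \right)} = \left(v^{2} + v^{2}\right) + 18 = 2 v^{2} + 18 = 18 + 2 v^{2}$)
$y = -556$ ($y = 2 \left(-278\right) = -556$)
$- \frac{443}{178} - \frac{209}{y \frac{1}{V{\left(-2 \right)}}} = - \frac{443}{178} - \frac{209}{\left(-556\right) \frac{1}{18 + 2 \left(-2\right)^{2}}} = \left(-443\right) \frac{1}{178} - \frac{209}{\left(-556\right) \frac{1}{18 + 2 \cdot 4}} = - \frac{443}{178} - \frac{209}{\left(-556\right) \frac{1}{18 + 8}} = - \frac{443}{178} - \frac{209}{\left(-556\right) \frac{1}{26}} = - \frac{443}{178} - \frac{209}{- \frac{278}{13}} = - \frac{443}{178} - - \frac{2717}{278} = - \frac{443}{178} + \frac{2717}{278} = \frac{90118}{12371}$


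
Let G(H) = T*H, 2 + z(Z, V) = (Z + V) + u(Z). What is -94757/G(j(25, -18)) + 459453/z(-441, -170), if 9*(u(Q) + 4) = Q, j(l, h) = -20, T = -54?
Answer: -31073189/39960 ≈ -777.61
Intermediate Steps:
u(Q) = -4 + Q/9
z(Z, V) = -6 + V + 10*Z/9 (z(Z, V) = -2 + ((Z + V) + (-4 + Z/9)) = -2 + ((V + Z) + (-4 + Z/9)) = -2 + (-4 + V + 10*Z/9) = -6 + V + 10*Z/9)
G(H) = -54*H
-94757/G(j(25, -18)) + 459453/z(-441, -170) = -94757/((-54*(-20))) + 459453/(-6 - 170 + (10/9)*(-441)) = -94757/1080 + 459453/(-6 - 170 - 490) = -94757*1/1080 + 459453/(-666) = -94757/1080 + 459453*(-1/666) = -94757/1080 - 153151/222 = -31073189/39960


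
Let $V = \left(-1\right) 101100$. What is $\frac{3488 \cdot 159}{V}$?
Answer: $- \frac{46216}{8425} \approx -5.4856$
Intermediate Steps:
$V = -101100$
$\frac{3488 \cdot 159}{V} = \frac{3488 \cdot 159}{-101100} = 554592 \left(- \frac{1}{101100}\right) = - \frac{46216}{8425}$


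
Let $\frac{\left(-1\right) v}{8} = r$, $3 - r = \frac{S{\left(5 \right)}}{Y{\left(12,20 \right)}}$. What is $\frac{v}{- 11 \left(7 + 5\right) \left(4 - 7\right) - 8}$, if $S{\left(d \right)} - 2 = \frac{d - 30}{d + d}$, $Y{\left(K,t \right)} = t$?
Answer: $- \frac{121}{1940} \approx -0.062371$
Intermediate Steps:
$S{\left(d \right)} = 2 + \frac{-30 + d}{2 d}$ ($S{\left(d \right)} = 2 + \frac{d - 30}{d + d} = 2 + \frac{-30 + d}{2 d}$)
$r = \frac{121}{40}$ ($r = 3 - \frac{\frac{5}{2} - \frac{15}{5}}{20} = 3 - \left(\frac{5}{2} - 3\right) \frac{1}{20} = 3 - \left(- \frac{1}{2}\right) \frac{1}{20} = 3 - - \frac{1}{40} = 3 + \frac{1}{40} = \frac{121}{40} \approx 3.025$)
$v = - \frac{121}{5}$ ($v = \left(-8\right) \frac{121}{40} = - \frac{121}{5} \approx -24.2$)
$\frac{v}{- 11 \left(7 + 5\right) \left(4 - 7\right) - 8} = - \frac{121}{5 \left(- 11 \left(7 + 5\right) \left(4 - 7\right) - 8\right)} = - \frac{121}{5 \left(- 11 \cdot 12 \left(-3\right) - 8\right)} = - \frac{121}{5 \left(\left(-11\right) \left(-36\right) - 8\right)} = - \frac{121}{5 \left(396 - 8\right)} = - \frac{121}{5 \cdot 388} = \left(- \frac{121}{5}\right) \frac{1}{388} = - \frac{121}{1940}$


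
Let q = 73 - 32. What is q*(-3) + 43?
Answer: -80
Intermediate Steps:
q = 41
q*(-3) + 43 = 41*(-3) + 43 = -123 + 43 = -80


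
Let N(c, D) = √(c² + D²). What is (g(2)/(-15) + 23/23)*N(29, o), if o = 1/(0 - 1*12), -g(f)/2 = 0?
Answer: √121105/12 ≈ 29.000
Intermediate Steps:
g(f) = 0 (g(f) = -2*0 = 0)
o = -1/12 (o = 1/(0 - 12) = 1/(-12) = -1/12 ≈ -0.083333)
N(c, D) = √(D² + c²)
(g(2)/(-15) + 23/23)*N(29, o) = (0/(-15) + 23/23)*√((-1/12)² + 29²) = (0*(-1/15) + 23*(1/23))*√(1/144 + 841) = (0 + 1)*√(121105/144) = 1*(√121105/12) = √121105/12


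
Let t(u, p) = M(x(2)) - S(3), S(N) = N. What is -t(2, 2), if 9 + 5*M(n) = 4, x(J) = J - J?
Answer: 4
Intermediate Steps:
x(J) = 0
M(n) = -1 (M(n) = -9/5 + (⅕)*4 = -9/5 + ⅘ = -1)
t(u, p) = -4 (t(u, p) = -1 - 1*3 = -1 - 3 = -4)
-t(2, 2) = -1*(-4) = 4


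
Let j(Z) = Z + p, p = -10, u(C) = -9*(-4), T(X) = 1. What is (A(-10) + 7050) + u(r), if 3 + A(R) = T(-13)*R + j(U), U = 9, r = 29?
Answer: 7072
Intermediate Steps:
u(C) = 36
j(Z) = -10 + Z (j(Z) = Z - 10 = -10 + Z)
A(R) = -4 + R (A(R) = -3 + (1*R + (-10 + 9)) = -3 + (R - 1) = -3 + (-1 + R) = -4 + R)
(A(-10) + 7050) + u(r) = ((-4 - 10) + 7050) + 36 = (-14 + 7050) + 36 = 7036 + 36 = 7072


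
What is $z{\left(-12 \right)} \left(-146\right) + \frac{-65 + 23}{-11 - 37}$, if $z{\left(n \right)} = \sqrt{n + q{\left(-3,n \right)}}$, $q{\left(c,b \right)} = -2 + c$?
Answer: $\frac{7}{8} - 146 i \sqrt{17} \approx 0.875 - 601.97 i$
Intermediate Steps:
$z{\left(n \right)} = \sqrt{-5 + n}$ ($z{\left(n \right)} = \sqrt{n - 5} = \sqrt{-5 + n}$)
$z{\left(-12 \right)} \left(-146\right) + \frac{-65 + 23}{-11 - 37} = \sqrt{-5 - 12} \left(-146\right) + \frac{-65 + 23}{-11 - 37} = \sqrt{-17} \left(-146\right) - \frac{42}{-48} = i \sqrt{17} \left(-146\right) - - \frac{7}{8} = - 146 i \sqrt{17} + \frac{7}{8} = \frac{7}{8} - 146 i \sqrt{17}$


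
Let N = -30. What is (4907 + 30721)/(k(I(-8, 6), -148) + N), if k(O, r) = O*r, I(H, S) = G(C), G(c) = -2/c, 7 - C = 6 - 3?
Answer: 8907/11 ≈ 809.73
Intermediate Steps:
C = 4 (C = 7 - (6 - 3) = 7 - 1*3 = 7 - 3 = 4)
I(H, S) = -½ (I(H, S) = -2/4 = -2*¼ = -½)
(4907 + 30721)/(k(I(-8, 6), -148) + N) = (4907 + 30721)/(-½*(-148) - 30) = 35628/(74 - 30) = 35628/44 = 35628*(1/44) = 8907/11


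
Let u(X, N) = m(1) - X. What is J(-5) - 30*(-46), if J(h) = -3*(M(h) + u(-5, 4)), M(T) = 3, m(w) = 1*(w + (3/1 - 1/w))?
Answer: 1347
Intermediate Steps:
m(w) = 3 + w - 1/w (m(w) = 1*(w + (3*1 - 1/w)) = 1*(w + (3 - 1/w)) = 1*(3 + w - 1/w) = 3 + w - 1/w)
u(X, N) = 3 - X (u(X, N) = (3 + 1 - 1/1) - X = (3 + 1 - 1*1) - X = (3 + 1 - 1) - X = 3 - X)
J(h) = -33 (J(h) = -3*(3 + (3 - 1*(-5))) = -3*(3 + (3 + 5)) = -3*(3 + 8) = -3*11 = -33)
J(-5) - 30*(-46) = -33 - 30*(-46) = -33 + 1380 = 1347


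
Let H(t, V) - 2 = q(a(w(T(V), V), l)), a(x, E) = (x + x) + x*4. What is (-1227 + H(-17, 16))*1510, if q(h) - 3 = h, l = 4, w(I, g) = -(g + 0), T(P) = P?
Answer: -1990180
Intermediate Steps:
w(I, g) = -g
a(x, E) = 6*x (a(x, E) = 2*x + 4*x = 6*x)
q(h) = 3 + h
H(t, V) = 5 - 6*V (H(t, V) = 2 + (3 + 6*(-V)) = 2 + (3 - 6*V) = 5 - 6*V)
(-1227 + H(-17, 16))*1510 = (-1227 + (5 - 6*16))*1510 = (-1227 + (5 - 96))*1510 = (-1227 - 91)*1510 = -1318*1510 = -1990180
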